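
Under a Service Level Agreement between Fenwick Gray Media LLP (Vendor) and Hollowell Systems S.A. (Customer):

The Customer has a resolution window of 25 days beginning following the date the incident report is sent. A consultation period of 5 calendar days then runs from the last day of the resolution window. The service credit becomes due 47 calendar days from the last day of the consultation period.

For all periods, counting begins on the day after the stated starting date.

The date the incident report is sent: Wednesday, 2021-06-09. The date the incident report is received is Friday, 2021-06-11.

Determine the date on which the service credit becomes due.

Adding 25 calendar days to 2021-06-09 gives 2021-07-04, which is the last day of the resolution window.
The last day of the consultation period: 2021-07-04 + 5 days = 2021-07-09.
Adding 47 calendar days to 2021-07-09 gives 2021-08-25, which is the date on which the service credit becomes due.

2021-08-25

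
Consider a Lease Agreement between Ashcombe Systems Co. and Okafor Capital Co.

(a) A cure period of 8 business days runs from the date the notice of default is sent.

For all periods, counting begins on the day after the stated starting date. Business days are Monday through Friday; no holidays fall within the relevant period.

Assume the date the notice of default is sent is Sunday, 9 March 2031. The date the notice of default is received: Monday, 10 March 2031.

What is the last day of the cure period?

The last day of the cure period: 8 business days after Sunday, 9 March 2031, skipping weekends — Mar 10, Mar 11, Mar 12, Mar 13, Mar 14, Mar 17, Mar 18, Mar 19 — lands on Wednesday, 19 March 2031.

19 March 2031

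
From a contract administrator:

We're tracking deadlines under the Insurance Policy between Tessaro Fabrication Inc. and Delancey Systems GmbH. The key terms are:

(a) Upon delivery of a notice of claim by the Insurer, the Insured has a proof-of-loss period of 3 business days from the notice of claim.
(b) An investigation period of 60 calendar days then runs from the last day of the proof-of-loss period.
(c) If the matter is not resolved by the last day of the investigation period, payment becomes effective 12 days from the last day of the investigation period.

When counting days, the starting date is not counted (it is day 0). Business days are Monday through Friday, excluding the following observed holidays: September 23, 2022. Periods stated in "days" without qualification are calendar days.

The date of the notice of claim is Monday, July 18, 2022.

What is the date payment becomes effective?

From Monday, July 18, 2022, 3 business days (Jul 19, Jul 20, Jul 21, skipping weekends) brings us to Thursday, July 21, 2022, which is the last day of the proof-of-loss period.
The last day of the investigation period: 60 calendar days after July 21, 2022 is September 19, 2022.
Adding 12 calendar days to September 19, 2022 gives October 1, 2022, which is the date payment becomes effective.

October 1, 2022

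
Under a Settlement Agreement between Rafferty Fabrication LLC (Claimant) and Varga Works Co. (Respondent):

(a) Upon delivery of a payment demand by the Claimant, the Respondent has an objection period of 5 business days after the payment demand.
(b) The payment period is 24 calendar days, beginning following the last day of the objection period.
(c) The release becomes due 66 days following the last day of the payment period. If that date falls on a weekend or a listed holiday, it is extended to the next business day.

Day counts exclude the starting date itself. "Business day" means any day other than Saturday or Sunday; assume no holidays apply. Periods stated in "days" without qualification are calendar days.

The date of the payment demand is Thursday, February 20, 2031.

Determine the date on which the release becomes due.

The last day of the objection period: 5 business days after Thursday, February 20, 2031, skipping weekends — Feb 21, Feb 24, Feb 25, Feb 26, Feb 27 — lands on Thursday, February 27, 2031.
The last day of the payment period: 24 calendar days after February 27, 2031 is March 23, 2031.
The date on which the release becomes due: 66 calendar days after March 23, 2031 is May 28, 2031. May 28, 2031 is a Wednesday, so no roll-forward applies.

May 28, 2031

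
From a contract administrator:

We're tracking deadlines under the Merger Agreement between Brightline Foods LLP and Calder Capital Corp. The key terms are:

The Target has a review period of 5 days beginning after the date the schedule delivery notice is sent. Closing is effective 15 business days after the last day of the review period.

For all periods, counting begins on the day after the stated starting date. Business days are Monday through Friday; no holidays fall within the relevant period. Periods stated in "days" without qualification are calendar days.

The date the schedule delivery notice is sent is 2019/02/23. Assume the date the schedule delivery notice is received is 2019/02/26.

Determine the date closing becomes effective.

2019/03/21

Adding 5 calendar days to 2019/02/23 gives 2019/02/28, which is the last day of the review period.
The date closing becomes effective: counting 15 business days from Thursday, 2019/02/28 (Mar 1, Mar 4, Mar 5, Mar 6, …, Mar 19, Mar 20, Mar 21, skipping weekends) reaches Thursday, 2019/03/21.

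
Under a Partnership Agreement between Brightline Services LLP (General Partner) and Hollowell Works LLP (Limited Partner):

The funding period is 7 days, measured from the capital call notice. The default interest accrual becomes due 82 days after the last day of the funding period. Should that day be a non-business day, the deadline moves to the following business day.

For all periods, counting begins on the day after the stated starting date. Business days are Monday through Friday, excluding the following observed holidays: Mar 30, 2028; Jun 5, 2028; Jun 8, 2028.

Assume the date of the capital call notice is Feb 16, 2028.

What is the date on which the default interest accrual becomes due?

The last day of the funding period: Feb 16, 2028 + 7 days = Feb 23, 2028.
The date on which the default interest accrual becomes due: Feb 23, 2028 + 82 days = May 15, 2028. May 15, 2028 is a Monday and is not a listed holiday, so no roll-forward applies.

May 15, 2028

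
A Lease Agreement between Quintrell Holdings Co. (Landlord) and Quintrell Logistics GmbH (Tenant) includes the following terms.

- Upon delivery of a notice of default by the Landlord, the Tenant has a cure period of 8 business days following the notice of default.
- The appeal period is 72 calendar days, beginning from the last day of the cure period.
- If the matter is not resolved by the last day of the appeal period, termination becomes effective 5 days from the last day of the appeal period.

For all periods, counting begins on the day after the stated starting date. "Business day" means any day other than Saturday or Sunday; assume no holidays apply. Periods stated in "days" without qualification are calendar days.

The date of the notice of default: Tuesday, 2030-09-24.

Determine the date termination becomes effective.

2030-12-20

The last day of the cure period: 8 business days after Tuesday, 2030-09-24, skipping weekends — Sep 25, Sep 26, Sep 27, Sep 30, Oct 1, Oct 2, Oct 3, Oct 4 — lands on Friday, 2030-10-04.
Adding 72 calendar days to 2030-10-04 gives 2030-12-15, which is the last day of the appeal period.
Adding 5 calendar days to 2030-12-15 gives 2030-12-20, which is the date termination becomes effective.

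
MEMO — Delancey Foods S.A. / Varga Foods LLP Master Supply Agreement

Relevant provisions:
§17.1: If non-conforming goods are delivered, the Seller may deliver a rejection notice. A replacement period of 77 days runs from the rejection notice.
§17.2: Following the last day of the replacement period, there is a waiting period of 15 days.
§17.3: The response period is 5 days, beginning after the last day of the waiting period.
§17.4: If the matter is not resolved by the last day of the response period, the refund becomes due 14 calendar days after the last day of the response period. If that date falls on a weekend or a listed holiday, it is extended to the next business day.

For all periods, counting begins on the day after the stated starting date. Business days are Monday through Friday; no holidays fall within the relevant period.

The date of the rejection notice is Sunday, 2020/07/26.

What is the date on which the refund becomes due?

2020/11/16

The last day of the replacement period: 2020/07/26 + 77 days = 2020/10/11.
The last day of the waiting period: 15 calendar days after 2020/10/11 is 2020/10/26.
Adding 5 calendar days to 2020/10/26 gives 2020/10/31, which is the last day of the response period.
Adding 14 calendar days to 2020/10/31 gives 2020/11/14, which is the date on which the refund becomes due. That falls on a Saturday, so it rolls to the next business day, Monday, 2020/11/16.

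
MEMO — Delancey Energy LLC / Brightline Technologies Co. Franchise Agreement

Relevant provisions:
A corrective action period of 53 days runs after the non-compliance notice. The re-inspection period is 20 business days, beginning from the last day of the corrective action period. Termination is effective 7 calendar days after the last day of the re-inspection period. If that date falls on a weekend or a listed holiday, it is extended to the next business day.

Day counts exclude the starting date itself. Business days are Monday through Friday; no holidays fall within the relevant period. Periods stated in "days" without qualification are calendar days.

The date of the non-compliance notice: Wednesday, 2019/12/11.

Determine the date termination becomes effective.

The last day of the corrective action period: 2019/12/11 + 53 days = 2020/02/02.
The last day of the re-inspection period: 20 business days after Sunday, 2020/02/02, skipping weekends — Feb 3, Feb 4, Feb 5, Feb 6, …, Feb 26, Feb 27, Feb 28 — lands on Friday, 2020/02/28.
Adding 7 calendar days to 2020/02/28 gives 2020/03/06, which is the date termination becomes effective. 2020/03/06 is a Friday, so no roll-forward applies.

2020/03/06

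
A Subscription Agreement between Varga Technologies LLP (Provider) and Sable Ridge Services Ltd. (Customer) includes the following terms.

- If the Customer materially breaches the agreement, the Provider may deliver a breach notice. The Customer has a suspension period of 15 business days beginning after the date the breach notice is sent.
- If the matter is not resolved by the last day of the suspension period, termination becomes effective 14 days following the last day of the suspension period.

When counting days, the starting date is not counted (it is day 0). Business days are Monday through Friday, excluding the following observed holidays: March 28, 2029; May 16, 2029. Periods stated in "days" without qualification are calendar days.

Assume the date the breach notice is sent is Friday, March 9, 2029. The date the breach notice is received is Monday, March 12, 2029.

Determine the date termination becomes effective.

April 16, 2029

The last day of the suspension period: counting 15 business days from Friday, March 9, 2029 (Mar 12, Mar 13, Mar 14, Mar 15, …, Mar 29, Mar 30, Apr 2, skipping weekends and the listed holiday on Mar 28) reaches Monday, April 2, 2029.
Adding 14 calendar days to April 2, 2029 gives April 16, 2029, which is the date termination becomes effective.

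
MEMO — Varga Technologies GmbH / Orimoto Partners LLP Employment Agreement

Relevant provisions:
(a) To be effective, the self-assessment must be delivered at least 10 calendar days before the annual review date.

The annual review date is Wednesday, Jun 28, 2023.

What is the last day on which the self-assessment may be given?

Jun 18, 2023

Jun 28, 2023 minus 10 days is Jun 18, 2023.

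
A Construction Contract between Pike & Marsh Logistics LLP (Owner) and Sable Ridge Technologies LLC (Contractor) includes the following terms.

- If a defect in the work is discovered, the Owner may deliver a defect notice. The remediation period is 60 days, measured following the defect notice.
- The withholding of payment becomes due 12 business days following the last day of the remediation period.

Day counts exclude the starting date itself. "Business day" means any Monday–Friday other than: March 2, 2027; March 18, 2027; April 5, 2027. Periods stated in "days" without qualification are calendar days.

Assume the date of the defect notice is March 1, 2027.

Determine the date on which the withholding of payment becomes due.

May 18, 2027

The last day of the remediation period: March 1, 2027 + 60 days = April 30, 2027.
From Friday, April 30, 2027, 12 business days (May 3, May 4, May 5, May 6, …, May 14, May 17, May 18, skipping weekends) brings us to Tuesday, May 18, 2027, which is the date on which the withholding of payment becomes due.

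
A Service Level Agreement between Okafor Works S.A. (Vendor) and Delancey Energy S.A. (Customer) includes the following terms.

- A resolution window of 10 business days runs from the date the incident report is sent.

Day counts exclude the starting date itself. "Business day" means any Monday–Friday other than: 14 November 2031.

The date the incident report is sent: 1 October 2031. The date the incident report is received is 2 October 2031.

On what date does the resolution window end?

15 October 2031

The last day of the resolution window: 10 business days after Wednesday, 1 October 2031, skipping weekends — Oct 2, Oct 3, Oct 6, Oct 7, Oct 8, Oct 9, Oct 10, Oct 13, Oct 14, Oct 15 — lands on Wednesday, 15 October 2031.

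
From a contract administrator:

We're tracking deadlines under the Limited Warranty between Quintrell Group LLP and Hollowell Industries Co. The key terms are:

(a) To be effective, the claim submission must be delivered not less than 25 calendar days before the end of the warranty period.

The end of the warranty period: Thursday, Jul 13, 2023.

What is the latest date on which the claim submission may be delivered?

Jun 18, 2023

Jul 13, 2023 minus 25 days is Jun 18, 2023.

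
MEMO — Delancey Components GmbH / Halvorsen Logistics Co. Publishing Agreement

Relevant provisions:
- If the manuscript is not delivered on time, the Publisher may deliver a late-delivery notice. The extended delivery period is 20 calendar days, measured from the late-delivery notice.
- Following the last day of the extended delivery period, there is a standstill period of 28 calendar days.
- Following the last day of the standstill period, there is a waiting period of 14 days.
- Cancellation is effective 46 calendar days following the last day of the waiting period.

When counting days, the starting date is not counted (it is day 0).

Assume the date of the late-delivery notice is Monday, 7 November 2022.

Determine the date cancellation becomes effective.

Adding 20 calendar days to 7 November 2022 gives 27 November 2022, which is the last day of the extended delivery period.
The last day of the standstill period: 27 November 2022 + 28 days = 25 December 2022.
Adding 14 calendar days to 25 December 2022 gives 8 January 2023, which is the last day of the waiting period.
Adding 46 calendar days to 8 January 2023 gives 23 February 2023, which is the date cancellation becomes effective.

23 February 2023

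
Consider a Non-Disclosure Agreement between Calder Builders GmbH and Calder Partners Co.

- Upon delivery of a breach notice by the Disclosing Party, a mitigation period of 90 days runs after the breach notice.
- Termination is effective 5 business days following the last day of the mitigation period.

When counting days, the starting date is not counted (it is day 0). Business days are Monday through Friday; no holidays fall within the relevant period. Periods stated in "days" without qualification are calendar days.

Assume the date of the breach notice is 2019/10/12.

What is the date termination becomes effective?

2020/01/17

The last day of the mitigation period: 90 calendar days after 2019/10/12 is 2020/01/10.
The date termination becomes effective: 5 business days after Friday, 2020/01/10, skipping weekends — Jan 13, Jan 14, Jan 15, Jan 16, Jan 17 — lands on Friday, 2020/01/17.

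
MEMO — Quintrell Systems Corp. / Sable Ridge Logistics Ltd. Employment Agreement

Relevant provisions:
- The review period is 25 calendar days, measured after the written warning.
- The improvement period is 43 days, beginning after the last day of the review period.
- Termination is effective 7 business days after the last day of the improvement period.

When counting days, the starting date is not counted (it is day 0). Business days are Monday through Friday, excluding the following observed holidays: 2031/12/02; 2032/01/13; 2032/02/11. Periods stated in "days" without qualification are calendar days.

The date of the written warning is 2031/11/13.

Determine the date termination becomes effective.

2032/01/29

Adding 25 calendar days to 2031/11/13 gives 2031/12/08, which is the last day of the review period.
The last day of the improvement period: 2031/12/08 + 43 days = 2032/01/20.
From Tuesday, 2032/01/20, 7 business days (Jan 21, Jan 22, Jan 23, Jan 26, Jan 27, Jan 28, Jan 29, skipping weekends) brings us to Thursday, 2032/01/29, which is the date termination becomes effective.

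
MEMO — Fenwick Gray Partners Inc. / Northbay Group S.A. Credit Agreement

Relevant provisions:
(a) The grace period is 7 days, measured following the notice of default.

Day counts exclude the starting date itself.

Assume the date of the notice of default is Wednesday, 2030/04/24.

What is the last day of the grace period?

The last day of the grace period: 2030/04/24 + 7 days = 2030/05/01.

2030/05/01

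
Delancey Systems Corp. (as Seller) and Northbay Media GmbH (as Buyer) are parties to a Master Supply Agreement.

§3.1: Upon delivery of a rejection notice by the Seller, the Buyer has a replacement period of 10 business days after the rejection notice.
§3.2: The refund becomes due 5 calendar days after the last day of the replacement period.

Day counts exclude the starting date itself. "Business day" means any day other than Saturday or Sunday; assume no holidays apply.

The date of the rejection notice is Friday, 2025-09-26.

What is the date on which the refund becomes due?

2025-10-15

The last day of the replacement period: counting 10 business days from Friday, 2025-09-26 (Sep 29, Sep 30, Oct 1, Oct 2, Oct 3, Oct 6, Oct 7, Oct 8, Oct 9, Oct 10, skipping weekends) reaches Friday, 2025-10-10.
The date on which the refund becomes due: 2025-10-10 + 5 days = 2025-10-15.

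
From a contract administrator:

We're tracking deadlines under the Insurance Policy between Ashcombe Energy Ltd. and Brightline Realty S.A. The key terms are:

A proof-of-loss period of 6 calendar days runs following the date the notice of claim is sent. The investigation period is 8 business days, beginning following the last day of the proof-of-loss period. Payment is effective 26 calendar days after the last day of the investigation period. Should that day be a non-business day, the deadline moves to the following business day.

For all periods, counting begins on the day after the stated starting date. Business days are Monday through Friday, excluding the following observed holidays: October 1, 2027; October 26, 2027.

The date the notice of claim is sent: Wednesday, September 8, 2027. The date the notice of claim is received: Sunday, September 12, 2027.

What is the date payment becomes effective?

Adding 6 calendar days to September 8, 2027 gives September 14, 2027, which is the last day of the proof-of-loss period.
The last day of the investigation period: 8 business days after Tuesday, September 14, 2027, skipping weekends — Sep 15, Sep 16, Sep 17, Sep 20, Sep 21, Sep 22, Sep 23, Sep 24 — lands on Friday, September 24, 2027.
Adding 26 calendar days to September 24, 2027 gives October 20, 2027, which is the date payment becomes effective. October 20, 2027 is a Wednesday and is not a listed holiday, so no roll-forward applies.

October 20, 2027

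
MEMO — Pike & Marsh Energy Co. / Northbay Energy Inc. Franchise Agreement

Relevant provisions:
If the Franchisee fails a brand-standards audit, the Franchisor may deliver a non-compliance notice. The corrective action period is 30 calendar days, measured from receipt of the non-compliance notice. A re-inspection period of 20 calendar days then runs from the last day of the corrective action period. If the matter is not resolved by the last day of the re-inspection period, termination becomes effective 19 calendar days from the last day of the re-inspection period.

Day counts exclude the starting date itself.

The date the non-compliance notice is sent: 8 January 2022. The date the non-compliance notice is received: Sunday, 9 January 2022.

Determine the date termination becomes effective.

The last day of the corrective action period: 9 January 2022 + 30 days = 8 February 2022.
The last day of the re-inspection period: 20 calendar days after 8 February 2022 is 28 February 2022.
The date termination becomes effective: 28 February 2022 + 19 days = 19 March 2022.

19 March 2022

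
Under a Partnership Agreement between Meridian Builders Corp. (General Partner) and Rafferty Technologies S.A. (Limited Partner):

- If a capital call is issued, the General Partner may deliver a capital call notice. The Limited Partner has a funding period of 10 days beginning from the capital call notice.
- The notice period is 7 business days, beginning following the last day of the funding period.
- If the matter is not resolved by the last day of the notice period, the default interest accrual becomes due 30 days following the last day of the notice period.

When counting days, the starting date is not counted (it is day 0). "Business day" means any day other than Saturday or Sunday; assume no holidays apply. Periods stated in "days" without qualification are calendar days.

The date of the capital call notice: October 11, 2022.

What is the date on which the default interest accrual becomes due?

The last day of the funding period: October 11, 2022 + 10 days = October 21, 2022.
From Friday, October 21, 2022, 7 business days (Oct 24, Oct 25, Oct 26, Oct 27, Oct 28, Oct 31, Nov 1, skipping weekends) brings us to Tuesday, November 1, 2022, which is the last day of the notice period.
The date on which the default interest accrual becomes due: November 1, 2022 + 30 days = December 1, 2022.

December 1, 2022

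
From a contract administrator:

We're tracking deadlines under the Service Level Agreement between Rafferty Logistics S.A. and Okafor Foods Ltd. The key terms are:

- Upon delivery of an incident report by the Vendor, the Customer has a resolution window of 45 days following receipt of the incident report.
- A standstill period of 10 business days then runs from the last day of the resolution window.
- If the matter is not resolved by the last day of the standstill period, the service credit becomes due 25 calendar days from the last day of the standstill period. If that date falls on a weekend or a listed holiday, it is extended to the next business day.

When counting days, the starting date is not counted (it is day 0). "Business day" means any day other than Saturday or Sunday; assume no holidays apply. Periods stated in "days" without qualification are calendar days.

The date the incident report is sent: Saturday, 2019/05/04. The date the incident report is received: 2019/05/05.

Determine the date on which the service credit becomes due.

2019/07/29

Adding 45 calendar days to 2019/05/05 gives 2019/06/19, which is the last day of the resolution window.
The last day of the standstill period: counting 10 business days from Wednesday, 2019/06/19 (Jun 20, Jun 21, Jun 24, Jun 25, Jun 26, Jun 27, Jun 28, Jul 1, Jul 2, Jul 3, skipping weekends) reaches Wednesday, 2019/07/03.
Adding 25 calendar days to 2019/07/03 gives 2019/07/28, which is the date on which the service credit becomes due. That falls on a Sunday, so it rolls to the next business day, Monday, 2019/07/29.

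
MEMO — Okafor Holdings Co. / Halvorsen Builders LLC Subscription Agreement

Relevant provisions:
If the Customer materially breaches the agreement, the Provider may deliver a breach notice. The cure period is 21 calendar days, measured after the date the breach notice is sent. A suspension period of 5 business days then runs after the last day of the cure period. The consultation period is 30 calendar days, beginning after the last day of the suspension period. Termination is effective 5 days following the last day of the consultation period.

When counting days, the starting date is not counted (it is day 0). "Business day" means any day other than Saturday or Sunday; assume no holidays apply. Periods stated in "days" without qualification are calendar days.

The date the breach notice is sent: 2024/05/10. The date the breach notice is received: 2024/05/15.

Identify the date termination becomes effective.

2024/07/12

Adding 21 calendar days to 2024/05/10 gives 2024/05/31, which is the last day of the cure period.
The last day of the suspension period: 5 business days after Friday, 2024/05/31, skipping weekends — Jun 3, Jun 4, Jun 5, Jun 6, Jun 7 — lands on Friday, 2024/06/07.
The last day of the consultation period: 2024/06/07 + 30 days = 2024/07/07.
Adding 5 calendar days to 2024/07/07 gives 2024/07/12, which is the date termination becomes effective.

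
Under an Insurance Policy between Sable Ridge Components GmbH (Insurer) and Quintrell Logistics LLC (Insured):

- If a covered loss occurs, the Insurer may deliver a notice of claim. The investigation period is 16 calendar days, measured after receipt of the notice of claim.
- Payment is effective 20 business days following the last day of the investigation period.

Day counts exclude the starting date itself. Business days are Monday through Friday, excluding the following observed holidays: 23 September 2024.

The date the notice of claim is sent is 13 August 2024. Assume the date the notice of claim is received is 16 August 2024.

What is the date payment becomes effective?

30 September 2024

The last day of the investigation period: 16 calendar days after 16 August 2024 is 1 September 2024.
The date payment becomes effective: counting 20 business days from Sunday, 1 September 2024 (Sep 2, Sep 3, Sep 4, Sep 5, …, Sep 26, Sep 27, Sep 30, skipping weekends and the listed holiday on Sep 23) reaches Monday, 30 September 2024.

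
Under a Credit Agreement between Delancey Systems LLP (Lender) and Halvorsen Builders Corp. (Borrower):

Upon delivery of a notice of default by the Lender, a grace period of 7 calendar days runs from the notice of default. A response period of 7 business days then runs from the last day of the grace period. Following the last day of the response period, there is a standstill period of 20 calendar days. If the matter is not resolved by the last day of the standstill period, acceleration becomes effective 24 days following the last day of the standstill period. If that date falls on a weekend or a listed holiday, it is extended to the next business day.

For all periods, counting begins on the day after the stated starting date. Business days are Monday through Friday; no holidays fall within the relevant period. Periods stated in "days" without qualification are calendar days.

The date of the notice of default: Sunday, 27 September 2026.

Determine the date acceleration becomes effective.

26 November 2026

The last day of the grace period: 7 calendar days after 27 September 2026 is 4 October 2026.
The last day of the response period: 7 business days after Sunday, 4 October 2026, skipping weekends — Oct 5, Oct 6, Oct 7, Oct 8, Oct 9, Oct 12, Oct 13 — lands on Tuesday, 13 October 2026.
The last day of the standstill period: 20 calendar days after 13 October 2026 is 2 November 2026.
The date acceleration becomes effective: 2 November 2026 + 24 days = 26 November 2026. 26 November 2026 is a Thursday, so no roll-forward applies.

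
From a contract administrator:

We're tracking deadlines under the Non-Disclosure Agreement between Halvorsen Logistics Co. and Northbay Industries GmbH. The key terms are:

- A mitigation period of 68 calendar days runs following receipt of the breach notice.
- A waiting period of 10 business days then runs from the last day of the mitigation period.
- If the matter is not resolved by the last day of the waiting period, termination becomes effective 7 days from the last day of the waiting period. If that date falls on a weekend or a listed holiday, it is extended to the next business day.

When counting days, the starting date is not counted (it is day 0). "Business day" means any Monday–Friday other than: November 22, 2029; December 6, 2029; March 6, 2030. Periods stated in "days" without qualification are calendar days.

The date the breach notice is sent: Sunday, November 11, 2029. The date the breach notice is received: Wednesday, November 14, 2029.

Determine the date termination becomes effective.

Adding 68 calendar days to November 14, 2029 gives January 21, 2030, which is the last day of the mitigation period.
From Monday, January 21, 2030, 10 business days (Jan 22, Jan 23, Jan 24, Jan 25, Jan 28, Jan 29, Jan 30, Jan 31, Feb 1, Feb 4, skipping weekends) brings us to Monday, February 4, 2030, which is the last day of the waiting period.
The date termination becomes effective: 7 calendar days after February 4, 2030 is February 11, 2030. February 11, 2030 is a Monday and is not a listed holiday, so no roll-forward applies.

February 11, 2030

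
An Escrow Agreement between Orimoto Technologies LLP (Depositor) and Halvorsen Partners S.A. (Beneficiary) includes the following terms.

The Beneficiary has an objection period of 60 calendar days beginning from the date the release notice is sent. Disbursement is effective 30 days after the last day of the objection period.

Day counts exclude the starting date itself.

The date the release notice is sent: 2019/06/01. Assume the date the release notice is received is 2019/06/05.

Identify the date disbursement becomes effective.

2019/08/30

The last day of the objection period: 2019/06/01 + 60 days = 2019/07/31.
Adding 30 calendar days to 2019/07/31 gives 2019/08/30, which is the date disbursement becomes effective.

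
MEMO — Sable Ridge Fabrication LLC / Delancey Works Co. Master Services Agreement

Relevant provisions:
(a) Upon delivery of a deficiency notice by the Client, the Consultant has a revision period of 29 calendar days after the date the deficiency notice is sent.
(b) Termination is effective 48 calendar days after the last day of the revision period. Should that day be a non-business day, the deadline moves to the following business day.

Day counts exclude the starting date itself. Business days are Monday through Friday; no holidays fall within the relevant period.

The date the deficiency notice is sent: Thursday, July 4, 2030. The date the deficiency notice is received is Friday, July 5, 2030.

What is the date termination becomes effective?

September 19, 2030

The last day of the revision period: July 4, 2030 + 29 days = August 2, 2030.
The date termination becomes effective: 48 calendar days after August 2, 2030 is September 19, 2030. September 19, 2030 is a Thursday, so no roll-forward applies.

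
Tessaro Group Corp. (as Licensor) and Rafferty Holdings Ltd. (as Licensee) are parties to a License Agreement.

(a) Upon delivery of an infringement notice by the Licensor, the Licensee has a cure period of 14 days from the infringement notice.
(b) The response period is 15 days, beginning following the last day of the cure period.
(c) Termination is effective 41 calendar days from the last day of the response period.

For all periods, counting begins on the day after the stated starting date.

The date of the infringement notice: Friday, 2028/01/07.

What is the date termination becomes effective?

2028/03/17

The last day of the cure period: 14 calendar days after 2028/01/07 is 2028/01/21.
The last day of the response period: 2028/01/21 + 15 days = 2028/02/05.
The date termination becomes effective: 41 calendar days after 2028/02/05 is 2028/03/17.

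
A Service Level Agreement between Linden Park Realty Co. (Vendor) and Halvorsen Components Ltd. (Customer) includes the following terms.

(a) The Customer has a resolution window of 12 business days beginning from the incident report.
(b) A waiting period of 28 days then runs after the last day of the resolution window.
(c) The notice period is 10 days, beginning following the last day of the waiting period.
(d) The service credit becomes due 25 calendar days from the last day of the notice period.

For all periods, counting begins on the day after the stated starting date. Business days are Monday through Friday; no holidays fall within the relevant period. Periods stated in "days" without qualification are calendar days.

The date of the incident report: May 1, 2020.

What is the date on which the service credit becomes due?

July 21, 2020

The last day of the resolution window: 12 business days after Friday, May 1, 2020, skipping weekends — May 4, May 5, May 6, May 7, …, May 15, May 18, May 19 — lands on Tuesday, May 19, 2020.
Adding 28 calendar days to May 19, 2020 gives June 16, 2020, which is the last day of the waiting period.
The last day of the notice period: 10 calendar days after June 16, 2020 is June 26, 2020.
Adding 25 calendar days to June 26, 2020 gives July 21, 2020, which is the date on which the service credit becomes due.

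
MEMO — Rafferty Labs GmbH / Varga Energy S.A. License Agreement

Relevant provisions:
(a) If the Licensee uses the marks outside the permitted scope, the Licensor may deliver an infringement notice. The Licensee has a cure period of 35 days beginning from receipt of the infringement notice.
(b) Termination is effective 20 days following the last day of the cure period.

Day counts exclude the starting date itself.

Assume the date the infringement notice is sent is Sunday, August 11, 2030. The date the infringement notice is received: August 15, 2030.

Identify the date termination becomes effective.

The last day of the cure period: 35 calendar days after August 15, 2030 is September 19, 2030.
The date termination becomes effective: September 19, 2030 + 20 days = October 9, 2030.

October 9, 2030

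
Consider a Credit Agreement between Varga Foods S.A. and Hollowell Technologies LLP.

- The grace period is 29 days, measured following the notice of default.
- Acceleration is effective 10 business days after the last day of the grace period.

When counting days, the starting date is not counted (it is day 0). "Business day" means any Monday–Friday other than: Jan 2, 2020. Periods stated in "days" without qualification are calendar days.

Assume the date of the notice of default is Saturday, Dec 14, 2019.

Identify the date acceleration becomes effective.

Jan 24, 2020

Adding 29 calendar days to Dec 14, 2019 gives Jan 12, 2020, which is the last day of the grace period.
From Sunday, Jan 12, 2020, 10 business days (Jan 13, Jan 14, Jan 15, Jan 16, Jan 17, Jan 20, Jan 21, Jan 22, Jan 23, Jan 24, skipping weekends) brings us to Friday, Jan 24, 2020, which is the date acceleration becomes effective.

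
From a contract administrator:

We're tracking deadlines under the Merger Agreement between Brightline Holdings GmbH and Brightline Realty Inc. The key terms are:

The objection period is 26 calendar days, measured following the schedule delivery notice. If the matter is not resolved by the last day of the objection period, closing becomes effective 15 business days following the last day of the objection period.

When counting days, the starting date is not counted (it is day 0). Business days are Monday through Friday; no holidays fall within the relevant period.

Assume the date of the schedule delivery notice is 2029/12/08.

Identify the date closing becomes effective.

Adding 26 calendar days to 2029/12/08 gives 2030/01/03, which is the last day of the objection period.
The date closing becomes effective: 15 business days after Thursday, 2030/01/03, skipping weekends — Jan 4, Jan 7, Jan 8, Jan 9, …, Jan 22, Jan 23, Jan 24 — lands on Thursday, 2030/01/24.

2030/01/24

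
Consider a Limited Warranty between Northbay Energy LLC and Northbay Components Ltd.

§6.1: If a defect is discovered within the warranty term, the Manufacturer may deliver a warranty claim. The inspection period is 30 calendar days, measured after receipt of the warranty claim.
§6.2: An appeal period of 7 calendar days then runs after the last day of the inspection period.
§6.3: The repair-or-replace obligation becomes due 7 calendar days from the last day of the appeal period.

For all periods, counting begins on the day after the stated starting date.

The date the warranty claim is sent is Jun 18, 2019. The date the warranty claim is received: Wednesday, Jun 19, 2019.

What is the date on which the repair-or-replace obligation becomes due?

The last day of the inspection period: 30 calendar days after Jun 19, 2019 is Jul 19, 2019.
The last day of the appeal period: Jul 19, 2019 + 7 days = Jul 26, 2019.
Adding 7 calendar days to Jul 26, 2019 gives Aug 2, 2019, which is the date on which the repair-or-replace obligation becomes due.

Aug 2, 2019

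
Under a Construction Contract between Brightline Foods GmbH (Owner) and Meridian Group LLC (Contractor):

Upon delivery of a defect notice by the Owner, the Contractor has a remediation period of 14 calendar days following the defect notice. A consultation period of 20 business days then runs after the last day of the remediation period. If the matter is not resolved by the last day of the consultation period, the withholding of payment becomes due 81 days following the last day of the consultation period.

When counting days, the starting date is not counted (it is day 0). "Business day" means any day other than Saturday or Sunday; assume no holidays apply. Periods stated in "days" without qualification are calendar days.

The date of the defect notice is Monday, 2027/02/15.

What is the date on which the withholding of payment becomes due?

2027/06/18

Adding 14 calendar days to 2027/02/15 gives 2027/03/01, which is the last day of the remediation period.
The last day of the consultation period: counting 20 business days from Monday, 2027/03/01 (Mar 2, Mar 3, Mar 4, Mar 5, …, Mar 25, Mar 26, Mar 29, skipping weekends) reaches Monday, 2027/03/29.
The date on which the withholding of payment becomes due: 81 calendar days after 2027/03/29 is 2027/06/18.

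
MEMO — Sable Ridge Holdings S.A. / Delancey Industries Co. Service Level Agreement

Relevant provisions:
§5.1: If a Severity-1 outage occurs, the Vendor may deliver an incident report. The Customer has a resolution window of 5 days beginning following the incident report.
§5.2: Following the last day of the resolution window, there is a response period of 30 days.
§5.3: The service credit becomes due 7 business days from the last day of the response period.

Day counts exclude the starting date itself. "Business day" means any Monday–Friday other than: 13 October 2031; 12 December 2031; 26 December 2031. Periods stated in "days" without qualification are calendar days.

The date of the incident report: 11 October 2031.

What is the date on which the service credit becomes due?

25 November 2031

The last day of the resolution window: 11 October 2031 + 5 days = 16 October 2031.
The last day of the response period: 30 calendar days after 16 October 2031 is 15 November 2031.
The date on which the service credit becomes due: counting 7 business days from Saturday, 15 November 2031 (Nov 17, Nov 18, Nov 19, Nov 20, Nov 21, Nov 24, Nov 25, skipping weekends) reaches Tuesday, 25 November 2031.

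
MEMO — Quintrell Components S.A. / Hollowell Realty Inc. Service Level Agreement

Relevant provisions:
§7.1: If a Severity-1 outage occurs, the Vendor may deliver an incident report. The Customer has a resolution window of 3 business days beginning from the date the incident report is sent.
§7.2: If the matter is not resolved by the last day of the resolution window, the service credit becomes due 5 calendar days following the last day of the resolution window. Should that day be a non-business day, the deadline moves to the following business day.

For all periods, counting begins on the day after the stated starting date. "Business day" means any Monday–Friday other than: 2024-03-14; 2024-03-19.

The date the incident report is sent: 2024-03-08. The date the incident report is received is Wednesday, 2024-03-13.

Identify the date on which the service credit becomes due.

2024-03-18

The last day of the resolution window: counting 3 business days from Friday, 2024-03-08 (Mar 11, Mar 12, Mar 13, skipping weekends) reaches Wednesday, 2024-03-13.
The date on which the service credit becomes due: 5 calendar days after 2024-03-13 is 2024-03-18. 2024-03-18 is a Monday and is not a listed holiday, so no roll-forward applies.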